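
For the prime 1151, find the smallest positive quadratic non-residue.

13

(2/1151) = +1, so 2 is a residue.
(3/1151) = +1, so 3 is a residue.
(4/1151) = +1, so 4 is a residue.
(5/1151) = +1, so 5 is a residue.
(6/1151) = +1, so 6 is a residue.
(7/1151) = +1, so 7 is a residue.
(8/1151) = +1, so 8 is a residue.
(9/1151) = +1, so 9 is a residue.
(10/1151) = +1, so 10 is a residue.
(11/1151) = +1, so 11 is a residue.
(12/1151) = +1, so 12 is a residue.
(13/1151) = −1, so 13 is the smallest positive non-residue mod 1151.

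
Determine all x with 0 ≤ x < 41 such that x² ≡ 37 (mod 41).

41 ≡ 1 (mod 4), so we find a root by search.
Trying successive values, 18² = 324 ≡ 37 (mod 41). The other root is 41 − 18 = 23.

18, 23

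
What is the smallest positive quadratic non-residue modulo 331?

(2/331) = −1, so 2 is the smallest positive non-residue mod 331.

2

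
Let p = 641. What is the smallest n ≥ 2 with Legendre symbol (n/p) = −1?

3

(2/641) = +1, so 2 is a residue.
(3/641) = −1, so 3 is the smallest positive non-residue mod 641.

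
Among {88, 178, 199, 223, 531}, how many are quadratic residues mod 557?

(88/557) = +1 → QR.
(178/557) = +1 → QR.
(199/557) = -1 → non-residue.
(223/557) = -1 → non-residue.
(531/557) = +1 → QR.
Total quadratic residues among the 5: 3.

3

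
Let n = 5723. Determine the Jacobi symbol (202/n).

Pull out 2: since 5723 ≡ 3 (mod 8), (2/5723) = -1.
Reciprocity: 101 ≡ 1 and 5723 ≡ 3 (mod 4), so (101/5723) = +(5723/101).
Reduce top mod 101: now compute (67/101).
Reciprocity: 67 ≡ 3 and 101 ≡ 1 (mod 4), so (67/101) = +(101/67).
Reduce top mod 67: now compute (34/67).
Pull out 2: since 67 ≡ 3 (mod 8), (2/67) = -1.
Reciprocity: 17 ≡ 1 and 67 ≡ 3 (mod 4), so (17/67) = +(67/17).
Reduce top mod 17: now compute (16/17).
Pull out 2^4: since 17 ≡ 1 (mod 8), (2/17) = +1, so (2/17)^4 = +1.
Reached (1/17) = 1. Collecting the sign flips along the way, the symbol is +1.

1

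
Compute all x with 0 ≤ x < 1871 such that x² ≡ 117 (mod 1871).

468, 1403

Since 1871 ≡ 3 (mod 4), a square root of 117 is 117^((1871+1)/4) = 117^468 mod 1871.
Repeated squaring: 117^2≡592, 117^4≡587, 117^8≡305, 117^16≡1346, 117^32≡588, 117^64≡1480, 117^128≡1330, 117^256≡805 (mod 1871).
117^468 = 117^(256+128+64+16+4) ≡ 468 (mod 1871).
Check: 468² = 219024 ≡ 117 (mod 1871). The two roots are 468 and 1403.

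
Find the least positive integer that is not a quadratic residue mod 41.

(2/41) = +1, so 2 is a residue.
(3/41) = −1, so 3 is the smallest positive non-residue mod 41.

3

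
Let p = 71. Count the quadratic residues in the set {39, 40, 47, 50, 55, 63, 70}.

(39/71) = -1 → non-residue.
(40/71) = +1 → QR.
(47/71) = -1 → non-residue.
(50/71) = +1 → QR.
(55/71) = -1 → non-residue.
(63/71) = -1 → non-residue.
(70/71) = -1 → non-residue.
Total quadratic residues among the 7: 2.

2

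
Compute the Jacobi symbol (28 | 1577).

1

Pull out 2^2: since 1577 ≡ 1 (mod 8), (2/1577) = +1, so (2/1577)^2 = +1.
Reciprocity: 7 ≡ 3 and 1577 ≡ 1 (mod 4), so (7/1577) = +(1577/7).
Reduce top mod 7: now compute (2/7).
Pull out 2: since 7 ≡ 7 (mod 8), (2/7) = +1.
Reached (1/7) = 1. Collecting the sign flips along the way, the symbol is +1.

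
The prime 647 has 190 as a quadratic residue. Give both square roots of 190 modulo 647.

Since 647 ≡ 3 (mod 4), a square root of 190 is 190^((647+1)/4) = 190^162 mod 647.
Repeated squaring: 190^2≡515, 190^4≡602, 190^8≡84, 190^16≡586, 190^32≡486, 190^64≡41, 190^128≡387 (mod 647).
190^162 = 190^(128+32+2) ≡ 507 (mod 647).
Check: 507² = 257049 ≡ 190 (mod 647). The two roots are 140 and 507.

140, 507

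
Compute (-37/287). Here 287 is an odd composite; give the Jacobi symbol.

First reduce: -37 ≡ 250 (mod 287).
Pull out 2: since 287 ≡ 7 (mod 8), (2/287) = +1.
Reciprocity: 125 ≡ 1 and 287 ≡ 3 (mod 4), so (125/287) = +(287/125).
Reduce top mod 125: now compute (37/125).
Reciprocity: 37 ≡ 1 and 125 ≡ 1 (mod 4), so (37/125) = +(125/37).
Reduce top mod 37: now compute (14/37).
Pull out 2: since 37 ≡ 5 (mod 8), (2/37) = -1.
Reciprocity: 7 ≡ 3 and 37 ≡ 1 (mod 4), so (7/37) = +(37/7).
Reduce top mod 7: now compute (2/7).
Pull out 2: since 7 ≡ 7 (mod 8), (2/7) = +1.
Reached (1/7) = 1. Collecting the sign flips along the way, the symbol is -1.

-1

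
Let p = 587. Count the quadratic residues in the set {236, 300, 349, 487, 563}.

4

(236/587) = +1 → QR.
(300/587) = +1 → QR.
(349/587) = +1 → QR.
(487/587) = -1 → non-residue.
(563/587) = +1 → QR.
Total quadratic residues among the 5: 4.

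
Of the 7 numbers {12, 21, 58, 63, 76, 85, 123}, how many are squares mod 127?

(12/127) = -1 → non-residue.
(21/127) = +1 → QR.
(58/127) = -1 → non-residue.
(63/127) = -1 → non-residue.
(76/127) = +1 → QR.
(85/127) = -1 → non-residue.
(123/127) = -1 → non-residue.
Total quadratic residues among the 7: 2.

2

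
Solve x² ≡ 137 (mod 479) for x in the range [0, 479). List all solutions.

63, 416

Since 479 ≡ 3 (mod 4), a square root of 137 is 137^((479+1)/4) = 137^120 mod 479.
Repeated squaring: 137^2≡88, 137^4≡80, 137^8≡173, 137^16≡231, 137^32≡192, 137^64≡460 (mod 479).
137^120 = 137^(64+32+16+8) ≡ 63 (mod 479).
Check: 63² = 3969 ≡ 137 (mod 479). The two roots are 63 and 416.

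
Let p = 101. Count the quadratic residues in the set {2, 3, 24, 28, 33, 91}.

2

(2/101) = -1 → non-residue.
(3/101) = -1 → non-residue.
(24/101) = +1 → QR.
(28/101) = -1 → non-residue.
(33/101) = +1 → QR.
(91/101) = -1 → non-residue.
Total quadratic residues among the 6: 2.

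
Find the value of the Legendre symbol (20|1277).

Pull out 2^2: since 1277 ≡ 5 (mod 8), (2/1277) = -1, so (2/1277)^2 = +1.
Reciprocity: 5 ≡ 1 and 1277 ≡ 1 (mod 4), so (5/1277) = +(1277/5).
Reduce top mod 5: now compute (2/5).
Pull out 2: since 5 ≡ 5 (mod 8), (2/5) = -1.
Reached (1/5) = 1. Collecting the sign flips along the way, the symbol is -1.

-1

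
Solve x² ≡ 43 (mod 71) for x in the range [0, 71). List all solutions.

Since 71 ≡ 3 (mod 4), a square root of 43 is 43^((71+1)/4) = 43^18 mod 71.
Repeated squaring: 43^2≡3, 43^4≡9, 43^8≡10, 43^16≡29 (mod 71).
43^18 = 43^(16+2) ≡ 16 (mod 71).
Check: 16² = 256 ≡ 43 (mod 71). The two roots are 16 and 55.

16, 55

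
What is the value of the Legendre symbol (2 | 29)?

-1

Euler's criterion: (2/29) ≡ 2^14 (mod 29).
2^2 ≡ 4 (mod 29)
2^4 ≡ 16 (mod 29)
2^8 ≡ 24 (mod 29)
2^14 = 2^(8+4+2) ≡ 28 (mod 29).
Result is 28 ≡ −1, so (2/29) = −1.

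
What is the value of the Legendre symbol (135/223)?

1

Reciprocity: 135 ≡ 3 and 223 ≡ 3 (mod 4), so (135/223) = −(223/135).
Reduce top mod 135: now compute (88/135).
Pull out 2^3: since 135 ≡ 7 (mod 8), (2/135) = +1, so (2/135)^3 = +1.
Reciprocity: 11 ≡ 3 and 135 ≡ 3 (mod 4), so (11/135) = −(135/11).
Reduce top mod 11: now compute (3/11).
Reciprocity: 3 ≡ 3 and 11 ≡ 3 (mod 4), so (3/11) = −(11/3).
Reduce top mod 3: now compute (2/3).
Pull out 2: since 3 ≡ 3 (mod 8), (2/3) = -1.
Reached (1/3) = 1. Collecting the sign flips along the way, the symbol is +1.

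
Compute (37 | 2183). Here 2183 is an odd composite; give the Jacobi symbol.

0

Reciprocity: 37 ≡ 1 and 2183 ≡ 3 (mod 4), so (37/2183) = +(2183/37).
Reduce top mod 37: now compute (0/37).
Top reduces to 0: gcd > 1, so the symbol is 0.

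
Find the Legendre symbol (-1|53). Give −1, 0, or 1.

First reduce: -1 ≡ 52 (mod 53).
Pull out 2^2: since 53 ≡ 5 (mod 8), (2/53) = -1, so (2/53)^2 = +1.
Reciprocity: 13 ≡ 1 and 53 ≡ 1 (mod 4), so (13/53) = +(53/13).
Reduce top mod 13: now compute (1/13).
Reached (1/13) = 1. Collecting the sign flips along the way, the symbol is +1.

1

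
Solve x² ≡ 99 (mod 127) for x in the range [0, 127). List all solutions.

37, 90

Since 127 ≡ 3 (mod 4), a square root of 99 is 99^((127+1)/4) = 99^32 mod 127.
Repeated squaring: 99^2≡22, 99^4≡103, 99^8≡68, 99^16≡52, 99^32≡37 (mod 127).
99^32 = 99^(32) ≡ 37 (mod 127).
Check: 37² = 1369 ≡ 99 (mod 127). The two roots are 37 and 90.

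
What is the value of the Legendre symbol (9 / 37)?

1

Euler's criterion: (9/37) ≡ 9^18 (mod 37).
9^2 ≡ 7 (mod 37)
9^4 ≡ 12 (mod 37)
9^8 ≡ 33 (mod 37)
9^16 ≡ 16 (mod 37)
9^18 = 9^(16+2) ≡ 1 (mod 37).
Result is 1, so (9/37) = 1.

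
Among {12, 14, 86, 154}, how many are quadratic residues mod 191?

3

(12/191) = +1 → QR.
(14/191) = -1 → non-residue.
(86/191) = +1 → QR.
(154/191) = +1 → QR.
Total quadratic residues among the 4: 3.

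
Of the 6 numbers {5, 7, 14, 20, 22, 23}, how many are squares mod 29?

(5/29) = +1 → QR.
(7/29) = +1 → QR.
(14/29) = -1 → non-residue.
(20/29) = +1 → QR.
(22/29) = +1 → QR.
(23/29) = +1 → QR.
Total quadratic residues among the 6: 5.

5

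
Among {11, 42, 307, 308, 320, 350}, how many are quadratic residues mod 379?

(11/379) = -1 → non-residue.
(42/379) = -1 → non-residue.
(307/379) = +1 → QR.
(308/379) = +1 → QR.
(320/379) = +1 → QR.
(350/379) = +1 → QR.
Total quadratic residues among the 6: 4.

4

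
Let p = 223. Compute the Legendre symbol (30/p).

1

Pull out 2: since 223 ≡ 7 (mod 8), (2/223) = +1.
Reciprocity: 15 ≡ 3 and 223 ≡ 3 (mod 4), so (15/223) = −(223/15).
Reduce top mod 15: now compute (13/15).
Reciprocity: 13 ≡ 1 and 15 ≡ 3 (mod 4), so (13/15) = +(15/13).
Reduce top mod 13: now compute (2/13).
Pull out 2: since 13 ≡ 5 (mod 8), (2/13) = -1.
Reached (1/13) = 1. Collecting the sign flips along the way, the symbol is +1.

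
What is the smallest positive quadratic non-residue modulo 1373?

2

(2/1373) = −1, so 2 is the smallest positive non-residue mod 1373.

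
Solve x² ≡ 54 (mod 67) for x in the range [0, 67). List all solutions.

Since 67 ≡ 3 (mod 4), a square root of 54 is 54^((67+1)/4) = 54^17 mod 67.
Repeated squaring: 54^2≡35, 54^4≡19, 54^8≡26, 54^16≡6 (mod 67).
54^17 = 54^(16+1) ≡ 56 (mod 67).
Check: 56² = 3136 ≡ 54 (mod 67). The two roots are 11 and 56.

11, 56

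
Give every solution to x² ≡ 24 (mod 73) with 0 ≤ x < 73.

30, 43

73 ≡ 1 (mod 4), so we find a root by search.
Trying successive values, 30² = 900 ≡ 24 (mod 73). The other root is 73 − 30 = 43.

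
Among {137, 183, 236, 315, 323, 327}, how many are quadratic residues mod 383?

(137/383) = +1 → QR.
(183/383) = -1 → non-residue.
(236/383) = -1 → non-residue.
(315/383) = -1 → non-residue.
(323/383) = +1 → QR.
(327/383) = -1 → non-residue.
Total quadratic residues among the 6: 2.

2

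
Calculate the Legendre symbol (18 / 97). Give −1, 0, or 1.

1

Pull out 2: since 97 ≡ 1 (mod 8), (2/97) = +1.
Reciprocity: 9 ≡ 1 and 97 ≡ 1 (mod 4), so (9/97) = +(97/9).
Reduce top mod 9: now compute (7/9).
Reciprocity: 7 ≡ 3 and 9 ≡ 1 (mod 4), so (7/9) = +(9/7).
Reduce top mod 7: now compute (2/7).
Pull out 2: since 7 ≡ 7 (mod 8), (2/7) = +1.
Reached (1/7) = 1. Collecting the sign flips along the way, the symbol is +1.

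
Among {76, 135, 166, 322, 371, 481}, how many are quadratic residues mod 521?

3

(76/521) = -1 → non-residue.
(135/521) = -1 → non-residue.
(166/521) = +1 → QR.
(322/521) = +1 → QR.
(371/521) = -1 → non-residue.
(481/521) = +1 → QR.
Total quadratic residues among the 6: 3.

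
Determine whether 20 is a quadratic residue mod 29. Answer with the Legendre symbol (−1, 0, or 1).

Euler's criterion: (20/29) ≡ 20^14 (mod 29).
20^2 ≡ 23 (mod 29)
20^4 ≡ 7 (mod 29)
20^8 ≡ 20 (mod 29)
20^14 = 20^(8+4+2) ≡ 1 (mod 29).
Result is 1, so (20/29) = 1.

1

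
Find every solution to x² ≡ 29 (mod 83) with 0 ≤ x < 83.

Since 83 ≡ 3 (mod 4), a square root of 29 is 29^((83+1)/4) = 29^21 mod 83.
Repeated squaring: 29^2≡11, 29^4≡38, 29^8≡33, 29^16≡10 (mod 83).
29^21 = 29^(16+4+1) ≡ 64 (mod 83).
Check: 64² = 4096 ≡ 29 (mod 83). The two roots are 19 and 64.

19, 64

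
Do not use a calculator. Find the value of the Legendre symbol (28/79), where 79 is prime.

Pull out 2^2: since 79 ≡ 7 (mod 8), (2/79) = +1, so (2/79)^2 = +1.
Reciprocity: 7 ≡ 3 and 79 ≡ 3 (mod 4), so (7/79) = −(79/7).
Reduce top mod 7: now compute (2/7).
Pull out 2: since 7 ≡ 7 (mod 8), (2/7) = +1.
Reached (1/7) = 1. Collecting the sign flips along the way, the symbol is -1.

-1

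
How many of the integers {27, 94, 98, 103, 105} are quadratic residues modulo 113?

(27/113) = -1 → non-residue.
(94/113) = -1 → non-residue.
(98/113) = +1 → QR.
(103/113) = -1 → non-residue.
(105/113) = +1 → QR.
Total quadratic residues among the 5: 2.

2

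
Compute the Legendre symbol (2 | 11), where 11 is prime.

Euler's criterion: (2/11) ≡ 2^5 (mod 11).
2^2 ≡ 4 (mod 11)
2^4 ≡ 5 (mod 11)
2^5 = 2^(4+1) ≡ 10 (mod 11).
Result is 10 ≡ −1, so (2/11) = −1.

-1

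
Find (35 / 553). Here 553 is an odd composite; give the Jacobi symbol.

0

Reciprocity: 35 ≡ 3 and 553 ≡ 1 (mod 4), so (35/553) = +(553/35).
Reduce top mod 35: now compute (28/35).
Pull out 2^2: since 35 ≡ 3 (mod 8), (2/35) = -1, so (2/35)^2 = +1.
Reciprocity: 7 ≡ 3 and 35 ≡ 3 (mod 4), so (7/35) = −(35/7).
Reduce top mod 7: now compute (0/7).
Top reduces to 0: gcd > 1, so the symbol is 0.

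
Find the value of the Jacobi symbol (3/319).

Reciprocity: 3 ≡ 3 and 319 ≡ 3 (mod 4), so (3/319) = −(319/3).
Reduce top mod 3: now compute (1/3).
Reached (1/3) = 1. Collecting the sign flips along the way, the symbol is -1.

-1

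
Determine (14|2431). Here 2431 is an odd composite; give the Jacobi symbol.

-1

Pull out 2: since 2431 ≡ 7 (mod 8), (2/2431) = +1.
Reciprocity: 7 ≡ 3 and 2431 ≡ 3 (mod 4), so (7/2431) = −(2431/7).
Reduce top mod 7: now compute (2/7).
Pull out 2: since 7 ≡ 7 (mod 8), (2/7) = +1.
Reached (1/7) = 1. Collecting the sign flips along the way, the symbol is -1.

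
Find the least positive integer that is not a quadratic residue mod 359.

(2/359) = +1, so 2 is a residue.
(3/359) = +1, so 3 is a residue.
(4/359) = +1, so 4 is a residue.
(5/359) = +1, so 5 is a residue.
(6/359) = +1, so 6 is a residue.
(7/359) = −1, so 7 is the smallest positive non-residue mod 359.

7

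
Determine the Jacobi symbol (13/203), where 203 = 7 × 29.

-1

Reciprocity: 13 ≡ 1 and 203 ≡ 3 (mod 4), so (13/203) = +(203/13).
Reduce top mod 13: now compute (8/13).
Pull out 2^3: since 13 ≡ 5 (mod 8), (2/13) = -1, so (2/13)^3 = -1.
Reached (1/13) = 1. Collecting the sign flips along the way, the symbol is -1.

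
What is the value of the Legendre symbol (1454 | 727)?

0

First reduce: 1454 ≡ 0 (mod 727).
Top reduces to 0: gcd > 1, so the symbol is 0.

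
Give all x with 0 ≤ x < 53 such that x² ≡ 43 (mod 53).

53 ≡ 1 (mod 4), so we find a root by search.
Trying successive values, 19² = 361 ≡ 43 (mod 53). The other root is 53 − 19 = 34.

19, 34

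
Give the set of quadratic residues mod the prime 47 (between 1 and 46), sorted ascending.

Square k = 1,…,23 (k and 47−k give the same square):
1²=1, 2²=4, 3²=9, 4²=16, 5²=25, 6²=36, 7²≡2, 8²≡17, 9²≡34, 10²≡6, 11²≡27, 12²≡3, 13²≡28, 14²≡8, 15²≡37, 16²≡21, 17²≡7, 18²≡42, 19²≡32, 20²≡24, 21²≡18, 22²≡14, 23²≡12 (mod 47).
So the quadratic residues mod 47 are {1, 2, 3, 4, 6, 7, 8, 9, 12, 14, 16, 17, 18, 21, 24, 25, 27, 28, 32, 34, 36, 37, 42}.

1 2 3 4 6 7 8 9 12 14 16 17 18 21 24 25 27 28 32 34 36 37 42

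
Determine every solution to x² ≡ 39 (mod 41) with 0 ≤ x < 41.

41 ≡ 1 (mod 4), so we find a root by search.
Trying successive values, 11² = 121 ≡ 39 (mod 41). The other root is 41 − 11 = 30.

11, 30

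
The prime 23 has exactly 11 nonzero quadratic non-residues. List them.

Square k = 1,…,11 (k and 23−k give the same square):
1²=1, 2²=4, 3²=9, 4²=16, 5²≡2, 6²≡13, 7²≡3, 8²≡18, 9²≡12, 10²≡8, 11²≡6 (mod 23).
The residues are {1, 2, 3, 4, 6, 8, 9, 12, 13, 16, 18}; the non-residues are the remaining 11 nonzero classes.

5, 7, 10, 11, 14, 15, 17, 19, 20, 21, 22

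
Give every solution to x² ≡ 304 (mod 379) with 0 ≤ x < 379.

136, 243

Since 379 ≡ 3 (mod 4), a square root of 304 is 304^((379+1)/4) = 304^95 mod 379.
Repeated squaring: 304^2≡319, 304^4≡189, 304^8≡95, 304^16≡308, 304^32≡114, 304^64≡110 (mod 379).
304^95 = 304^(64+16+8+4+2+1) ≡ 136 (mod 379).
Check: 136² = 18496 ≡ 304 (mod 379). The two roots are 136 and 243.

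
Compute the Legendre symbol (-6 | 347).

1

First reduce: -6 ≡ 341 (mod 347).
Reciprocity: 341 ≡ 1 and 347 ≡ 3 (mod 4), so (341/347) = +(347/341).
Reduce top mod 341: now compute (6/341).
Pull out 2: since 341 ≡ 5 (mod 8), (2/341) = -1.
Reciprocity: 3 ≡ 3 and 341 ≡ 1 (mod 4), so (3/341) = +(341/3).
Reduce top mod 3: now compute (2/3).
Pull out 2: since 3 ≡ 3 (mod 8), (2/3) = -1.
Reached (1/3) = 1. Collecting the sign flips along the way, the symbol is +1.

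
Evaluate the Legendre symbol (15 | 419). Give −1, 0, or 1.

1

Euler's criterion: (15/419) ≡ 15^209 (mod 419).
15^2 ≡ 225 (mod 419)
15^4 ≡ 345 (mod 419)
15^8 ≡ 29 (mod 419)
15^16 ≡ 3 (mod 419)
15^32 ≡ 9 (mod 419)
15^64 ≡ 81 (mod 419)
15^128 ≡ 276 (mod 419)
15^209 = 15^(128+64+16+1) ≡ 1 (mod 419).
Result is 1, so (15/419) = 1.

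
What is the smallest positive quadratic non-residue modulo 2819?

(2/2819) = −1, so 2 is the smallest positive non-residue mod 2819.

2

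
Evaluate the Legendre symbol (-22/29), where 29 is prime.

1

Euler's criterion: (-22/29) ≡ 7^14 (mod 29).
7^2 ≡ 20 (mod 29)
7^4 ≡ 23 (mod 29)
7^8 ≡ 7 (mod 29)
7^14 = 7^(8+4+2) ≡ 1 (mod 29).
Result is 1, so (-22/29) = 1.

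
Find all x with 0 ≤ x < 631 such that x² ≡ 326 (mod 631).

Since 631 ≡ 3 (mod 4), a square root of 326 is 326^((631+1)/4) = 326^158 mod 631.
Repeated squaring: 326^2≡268, 326^4≡521, 326^8≡111, 326^16≡332, 326^32≡430, 326^64≡17, 326^128≡289 (mod 631).
326^158 = 326^(128+16+8+4+2) ≡ 572 (mod 631).
Check: 572² = 327184 ≡ 326 (mod 631). The two roots are 59 and 572.

59, 572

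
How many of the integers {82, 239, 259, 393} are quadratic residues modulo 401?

(82/401) = +1 → QR.
(239/401) = +1 → QR.
(259/401) = -1 → non-residue.
(393/401) = +1 → QR.
Total quadratic residues among the 4: 3.

3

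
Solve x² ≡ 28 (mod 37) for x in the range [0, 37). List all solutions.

37 ≡ 1 (mod 4), so we find a root by search.
Trying successive values, 18² = 324 ≡ 28 (mod 37). The other root is 37 − 18 = 19.

18, 19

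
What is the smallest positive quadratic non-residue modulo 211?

2

(2/211) = −1, so 2 is the smallest positive non-residue mod 211.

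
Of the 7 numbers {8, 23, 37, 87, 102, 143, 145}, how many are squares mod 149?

(8/149) = -1 → non-residue.
(23/149) = -1 → non-residue.
(37/149) = +1 → QR.
(87/149) = -1 → non-residue.
(102/149) = +1 → QR.
(143/149) = +1 → QR.
(145/149) = +1 → QR.
Total quadratic residues among the 7: 4.

4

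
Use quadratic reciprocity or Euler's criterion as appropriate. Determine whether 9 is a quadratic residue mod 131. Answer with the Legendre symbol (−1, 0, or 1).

1

Reciprocity: 9 ≡ 1 and 131 ≡ 3 (mod 4), so (9/131) = +(131/9).
Reduce top mod 9: now compute (5/9).
Reciprocity: 5 ≡ 1 and 9 ≡ 1 (mod 4), so (5/9) = +(9/5).
Reduce top mod 5: now compute (4/5).
Pull out 2^2: since 5 ≡ 5 (mod 8), (2/5) = -1, so (2/5)^2 = +1.
Reached (1/5) = 1. Collecting the sign flips along the way, the symbol is +1.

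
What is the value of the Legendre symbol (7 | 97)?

Reciprocity: 7 ≡ 3 and 97 ≡ 1 (mod 4), so (7/97) = +(97/7).
Reduce top mod 7: now compute (6/7).
Pull out 2: since 7 ≡ 7 (mod 8), (2/7) = +1.
Reciprocity: 3 ≡ 3 and 7 ≡ 3 (mod 4), so (3/7) = −(7/3).
Reduce top mod 3: now compute (1/3).
Reached (1/3) = 1. Collecting the sign flips along the way, the symbol is -1.

-1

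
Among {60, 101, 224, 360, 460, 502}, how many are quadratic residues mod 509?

3

(60/509) = -1 → non-residue.
(101/509) = +1 → QR.
(224/509) = +1 → QR.
(360/509) = -1 → non-residue.
(460/509) = +1 → QR.
(502/509) = -1 → non-residue.
Total quadratic residues among the 6: 3.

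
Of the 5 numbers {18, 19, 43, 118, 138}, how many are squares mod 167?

(18/167) = +1 → QR.
(19/167) = +1 → QR.
(43/167) = -1 → non-residue.
(118/167) = -1 → non-residue.
(138/167) = -1 → non-residue.
Total quadratic residues among the 5: 2.

2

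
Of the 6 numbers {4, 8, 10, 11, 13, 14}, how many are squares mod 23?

3

(4/23) = +1 → QR.
(8/23) = +1 → QR.
(10/23) = -1 → non-residue.
(11/23) = -1 → non-residue.
(13/23) = +1 → QR.
(14/23) = -1 → non-residue.
Total quadratic residues among the 6: 3.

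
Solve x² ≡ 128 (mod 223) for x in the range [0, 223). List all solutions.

Since 223 ≡ 3 (mod 4), a square root of 128 is 128^((223+1)/4) = 128^56 mod 223.
Repeated squaring: 128^2≡105, 128^4≡98, 128^8≡15, 128^16≡2, 128^32≡4 (mod 223).
128^56 = 128^(32+16+8) ≡ 120 (mod 223).
Check: 120² = 14400 ≡ 128 (mod 223). The two roots are 103 and 120.

103, 120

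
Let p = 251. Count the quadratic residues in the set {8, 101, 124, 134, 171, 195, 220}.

3

(8/251) = -1 → non-residue.
(101/251) = +1 → QR.
(124/251) = +1 → QR.
(134/251) = -1 → non-residue.
(171/251) = -1 → non-residue.
(195/251) = +1 → QR.
(220/251) = -1 → non-residue.
Total quadratic residues among the 7: 3.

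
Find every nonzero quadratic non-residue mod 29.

2,3,8,10,11,12,14,15,17,18,19,21,26,27

Square k = 1,…,14 (k and 29−k give the same square):
1²=1, 2²=4, 3²=9, 4²=16, 5²=25, 6²≡7, 7²≡20, 8²≡6, 9²≡23, 10²≡13, 11²≡5, 12²≡28, 13²≡24, 14²≡22 (mod 29).
The residues are {1, 4, 5, 6, 7, 9, 13, 16, 20, 22, 23, 24, 25, 28}; the non-residues are the remaining 14 nonzero classes.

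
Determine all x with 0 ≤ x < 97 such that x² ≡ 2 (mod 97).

97 ≡ 1 (mod 4), so we find a root by search.
Trying successive values, 14² = 196 ≡ 2 (mod 97). The other root is 97 − 14 = 83.

14, 83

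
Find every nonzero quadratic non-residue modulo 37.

Square k = 1,…,18 (k and 37−k give the same square):
1²=1, 2²=4, 3²=9, 4²=16, 5²=25, 6²=36, 7²≡12, 8²≡27, 9²≡7, 10²≡26, 11²≡10, 12²≡33, 13²≡21, 14²≡11, 15²≡3, 16²≡34, 17²≡30, 18²≡28 (mod 37).
The residues are {1, 3, 4, 7, 9, 10, 11, 12, 16, 21, 25, 26, 27, 28, 30, 33, 34, 36}; the non-residues are the remaining 18 nonzero classes.

2 5 6 8 13 14 15 17 18 19 20 22 23 24 29 31 32 35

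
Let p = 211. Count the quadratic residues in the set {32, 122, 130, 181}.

1

(32/211) = -1 → non-residue.
(122/211) = +1 → QR.
(130/211) = -1 → non-residue.
(181/211) = -1 → non-residue.
Total quadratic residues among the 4: 1.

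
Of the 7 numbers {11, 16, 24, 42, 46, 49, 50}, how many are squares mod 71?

4

(11/71) = -1 → non-residue.
(16/71) = +1 → QR.
(24/71) = +1 → QR.
(42/71) = -1 → non-residue.
(46/71) = -1 → non-residue.
(49/71) = +1 → QR.
(50/71) = +1 → QR.
Total quadratic residues among the 7: 4.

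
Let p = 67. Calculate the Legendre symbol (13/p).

-1

Euler's criterion: (13/67) ≡ 13^33 (mod 67).
13^2 ≡ 35 (mod 67)
13^4 ≡ 19 (mod 67)
13^8 ≡ 26 (mod 67)
13^16 ≡ 6 (mod 67)
13^32 ≡ 36 (mod 67)
13^33 = 13^(32+1) ≡ 66 (mod 67).
Result is 66 ≡ −1, so (13/67) = −1.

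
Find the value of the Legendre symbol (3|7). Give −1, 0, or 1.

-1

Reciprocity: 3 ≡ 3 and 7 ≡ 3 (mod 4), so (3/7) = −(7/3).
Reduce top mod 3: now compute (1/3).
Reached (1/3) = 1. Collecting the sign flips along the way, the symbol is -1.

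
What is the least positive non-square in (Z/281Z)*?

3

(2/281) = +1, so 2 is a residue.
(3/281) = −1, so 3 is the smallest positive non-residue mod 281.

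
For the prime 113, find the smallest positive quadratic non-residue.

(2/113) = +1, so 2 is a residue.
(3/113) = −1, so 3 is the smallest positive non-residue mod 113.

3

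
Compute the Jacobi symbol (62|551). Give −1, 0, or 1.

Pull out 2: since 551 ≡ 7 (mod 8), (2/551) = +1.
Reciprocity: 31 ≡ 3 and 551 ≡ 3 (mod 4), so (31/551) = −(551/31).
Reduce top mod 31: now compute (24/31).
Pull out 2^3: since 31 ≡ 7 (mod 8), (2/31) = +1, so (2/31)^3 = +1.
Reciprocity: 3 ≡ 3 and 31 ≡ 3 (mod 4), so (3/31) = −(31/3).
Reduce top mod 3: now compute (1/3).
Reached (1/3) = 1. Collecting the sign flips along the way, the symbol is +1.

1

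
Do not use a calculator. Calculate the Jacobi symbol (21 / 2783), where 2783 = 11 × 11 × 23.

Reciprocity: 21 ≡ 1 and 2783 ≡ 3 (mod 4), so (21/2783) = +(2783/21).
Reduce top mod 21: now compute (11/21).
Reciprocity: 11 ≡ 3 and 21 ≡ 1 (mod 4), so (11/21) = +(21/11).
Reduce top mod 11: now compute (10/11).
Pull out 2: since 11 ≡ 3 (mod 8), (2/11) = -1.
Reciprocity: 5 ≡ 1 and 11 ≡ 3 (mod 4), so (5/11) = +(11/5).
Reduce top mod 5: now compute (1/5).
Reached (1/5) = 1. Collecting the sign flips along the way, the symbol is -1.

-1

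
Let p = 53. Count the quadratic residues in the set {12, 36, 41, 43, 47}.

3

(12/53) = -1 → non-residue.
(36/53) = +1 → QR.
(41/53) = -1 → non-residue.
(43/53) = +1 → QR.
(47/53) = +1 → QR.
Total quadratic residues among the 5: 3.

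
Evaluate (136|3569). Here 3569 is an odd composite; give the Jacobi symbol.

Pull out 2^3: since 3569 ≡ 1 (mod 8), (2/3569) = +1, so (2/3569)^3 = +1.
Reciprocity: 17 ≡ 1 and 3569 ≡ 1 (mod 4), so (17/3569) = +(3569/17).
Reduce top mod 17: now compute (16/17).
Pull out 2^4: since 17 ≡ 1 (mod 8), (2/17) = +1, so (2/17)^4 = +1.
Reached (1/17) = 1. Collecting the sign flips along the way, the symbol is +1.

1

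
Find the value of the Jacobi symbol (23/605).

-1

Reciprocity: 23 ≡ 3 and 605 ≡ 1 (mod 4), so (23/605) = +(605/23).
Reduce top mod 23: now compute (7/23).
Reciprocity: 7 ≡ 3 and 23 ≡ 3 (mod 4), so (7/23) = −(23/7).
Reduce top mod 7: now compute (2/7).
Pull out 2: since 7 ≡ 7 (mod 8), (2/7) = +1.
Reached (1/7) = 1. Collecting the sign flips along the way, the symbol is -1.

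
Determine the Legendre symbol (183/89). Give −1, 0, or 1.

1

First reduce: 183 ≡ 5 (mod 89).
Reciprocity: 5 ≡ 1 and 89 ≡ 1 (mod 4), so (5/89) = +(89/5).
Reduce top mod 5: now compute (4/5).
Pull out 2^2: since 5 ≡ 5 (mod 8), (2/5) = -1, so (2/5)^2 = +1.
Reached (1/5) = 1. Collecting the sign flips along the way, the symbol is +1.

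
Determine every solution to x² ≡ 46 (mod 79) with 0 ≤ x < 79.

Since 79 ≡ 3 (mod 4), a square root of 46 is 46^((79+1)/4) = 46^20 mod 79.
Repeated squaring: 46^2≡62, 46^4≡52, 46^8≡18, 46^16≡8 (mod 79).
46^20 = 46^(16+4) ≡ 21 (mod 79).
Check: 21² = 441 ≡ 46 (mod 79). The two roots are 21 and 58.

21, 58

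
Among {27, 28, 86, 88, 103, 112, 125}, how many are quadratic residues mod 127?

(27/127) = -1 → non-residue.
(28/127) = -1 → non-residue.
(86/127) = -1 → non-residue.
(88/127) = +1 → QR.
(103/127) = +1 → QR.
(112/127) = -1 → non-residue.
(125/127) = -1 → non-residue.
Total quadratic residues among the 7: 2.

2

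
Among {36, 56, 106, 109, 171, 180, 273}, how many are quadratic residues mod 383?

3

(36/383) = +1 → QR.
(56/383) = +1 → QR.
(106/383) = -1 → non-residue.
(109/383) = -1 → non-residue.
(171/383) = +1 → QR.
(180/383) = -1 → non-residue.
(273/383) = -1 → non-residue.
Total quadratic residues among the 7: 3.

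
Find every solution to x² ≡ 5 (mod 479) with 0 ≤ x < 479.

Since 479 ≡ 3 (mod 4), a square root of 5 is 5^((479+1)/4) = 5^120 mod 479.
Repeated squaring: 5^2≡25, 5^4≡146, 5^8≡240, 5^16≡120, 5^32≡30, 5^64≡421 (mod 479).
5^120 = 5^(64+32+16+8) ≡ 22 (mod 479).
Check: 22² = 484 ≡ 5 (mod 479). The two roots are 22 and 457.

22, 457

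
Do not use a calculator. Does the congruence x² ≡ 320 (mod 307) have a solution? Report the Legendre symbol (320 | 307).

-1

Euler's criterion: (320/307) ≡ 13^153 (mod 307).
13^2 ≡ 169 (mod 307)
13^4 ≡ 10 (mod 307)
13^8 ≡ 100 (mod 307)
13^16 ≡ 176 (mod 307)
13^32 ≡ 276 (mod 307)
13^64 ≡ 40 (mod 307)
13^128 ≡ 65 (mod 307)
13^153 = 13^(128+16+8+1) ≡ 306 (mod 307).
Result is 306 ≡ −1, so (320/307) = −1.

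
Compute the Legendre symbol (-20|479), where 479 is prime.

First reduce: -20 ≡ 459 (mod 479).
Reciprocity: 459 ≡ 3 and 479 ≡ 3 (mod 4), so (459/479) = −(479/459).
Reduce top mod 459: now compute (20/459).
Pull out 2^2: since 459 ≡ 3 (mod 8), (2/459) = -1, so (2/459)^2 = +1.
Reciprocity: 5 ≡ 1 and 459 ≡ 3 (mod 4), so (5/459) = +(459/5).
Reduce top mod 5: now compute (4/5).
Pull out 2^2: since 5 ≡ 5 (mod 8), (2/5) = -1, so (2/5)^2 = +1.
Reached (1/5) = 1. Collecting the sign flips along the way, the symbol is -1.

-1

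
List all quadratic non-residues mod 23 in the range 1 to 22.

5, 7, 10, 11, 14, 15, 17, 19, 20, 21, 22

Square k = 1,…,11 (k and 23−k give the same square):
1²=1, 2²=4, 3²=9, 4²=16, 5²≡2, 6²≡13, 7²≡3, 8²≡18, 9²≡12, 10²≡8, 11²≡6 (mod 23).
The residues are {1, 2, 3, 4, 6, 8, 9, 12, 13, 16, 18}; the non-residues are the remaining 11 nonzero classes.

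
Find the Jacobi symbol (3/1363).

-1

Reciprocity: 3 ≡ 3 and 1363 ≡ 3 (mod 4), so (3/1363) = −(1363/3).
Reduce top mod 3: now compute (1/3).
Reached (1/3) = 1. Collecting the sign flips along the way, the symbol is -1.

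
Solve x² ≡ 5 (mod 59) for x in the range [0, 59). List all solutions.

Since 59 ≡ 3 (mod 4), a square root of 5 is 5^((59+1)/4) = 5^15 mod 59.
Repeated squaring: 5^2≡25, 5^4≡35, 5^8≡45 (mod 59).
5^15 = 5^(8+4+2+1) ≡ 51 (mod 59).
Check: 51² = 2601 ≡ 5 (mod 59). The two roots are 8 and 51.

8, 51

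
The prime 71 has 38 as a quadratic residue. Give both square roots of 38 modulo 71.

Since 71 ≡ 3 (mod 4), a square root of 38 is 38^((71+1)/4) = 38^18 mod 71.
Repeated squaring: 38^2≡24, 38^4≡8, 38^8≡64, 38^16≡49 (mod 71).
38^18 = 38^(16+2) ≡ 40 (mod 71).
Check: 40² = 1600 ≡ 38 (mod 71). The two roots are 31 and 40.

31, 40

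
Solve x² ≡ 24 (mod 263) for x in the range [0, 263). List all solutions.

Since 263 ≡ 3 (mod 4), a square root of 24 is 24^((263+1)/4) = 24^66 mod 263.
Repeated squaring: 24^2≡50, 24^4≡133, 24^8≡68, 24^16≡153, 24^32≡2, 24^64≡4 (mod 263).
24^66 = 24^(64+2) ≡ 200 (mod 263).
Check: 200² = 40000 ≡ 24 (mod 263). The two roots are 63 and 200.

63, 200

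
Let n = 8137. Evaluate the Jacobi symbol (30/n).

-1

Pull out 2: since 8137 ≡ 1 (mod 8), (2/8137) = +1.
Reciprocity: 15 ≡ 3 and 8137 ≡ 1 (mod 4), so (15/8137) = +(8137/15).
Reduce top mod 15: now compute (7/15).
Reciprocity: 7 ≡ 3 and 15 ≡ 3 (mod 4), so (7/15) = −(15/7).
Reduce top mod 7: now compute (1/7).
Reached (1/7) = 1. Collecting the sign flips along the way, the symbol is -1.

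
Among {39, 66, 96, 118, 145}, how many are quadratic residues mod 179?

3

(39/179) = +1 → QR.
(66/179) = +1 → QR.
(96/179) = -1 → non-residue.
(118/179) = -1 → non-residue.
(145/179) = +1 → QR.
Total quadratic residues among the 5: 3.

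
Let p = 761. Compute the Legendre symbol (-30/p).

-1

First reduce: -30 ≡ 731 (mod 761).
Reciprocity: 731 ≡ 3 and 761 ≡ 1 (mod 4), so (731/761) = +(761/731).
Reduce top mod 731: now compute (30/731).
Pull out 2: since 731 ≡ 3 (mod 8), (2/731) = -1.
Reciprocity: 15 ≡ 3 and 731 ≡ 3 (mod 4), so (15/731) = −(731/15).
Reduce top mod 15: now compute (11/15).
Reciprocity: 11 ≡ 3 and 15 ≡ 3 (mod 4), so (11/15) = −(15/11).
Reduce top mod 11: now compute (4/11).
Pull out 2^2: since 11 ≡ 3 (mod 8), (2/11) = -1, so (2/11)^2 = +1.
Reached (1/11) = 1. Collecting the sign flips along the way, the symbol is -1.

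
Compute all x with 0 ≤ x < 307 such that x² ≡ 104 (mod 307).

Since 307 ≡ 3 (mod 4), a square root of 104 is 104^((307+1)/4) = 104^77 mod 307.
Repeated squaring: 104^2≡71, 104^4≡129, 104^8≡63, 104^16≡285, 104^32≡177, 104^64≡15 (mod 307).
104^77 = 104^(64+8+4+1) ≡ 248 (mod 307).
Check: 248² = 61504 ≡ 104 (mod 307). The two roots are 59 and 248.

59, 248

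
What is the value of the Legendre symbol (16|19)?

Euler's criterion: (16/19) ≡ 16^9 (mod 19).
16^2 ≡ 9 (mod 19)
16^4 ≡ 5 (mod 19)
16^8 ≡ 6 (mod 19)
16^9 = 16^(8+1) ≡ 1 (mod 19).
Result is 1, so (16/19) = 1.

1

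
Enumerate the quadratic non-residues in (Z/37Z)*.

2,5,6,8,13,14,15,17,18,19,20,22,23,24,29,31,32,35

Square k = 1,…,18 (k and 37−k give the same square):
1²=1, 2²=4, 3²=9, 4²=16, 5²=25, 6²=36, 7²≡12, 8²≡27, 9²≡7, 10²≡26, 11²≡10, 12²≡33, 13²≡21, 14²≡11, 15²≡3, 16²≡34, 17²≡30, 18²≡28 (mod 37).
The residues are {1, 3, 4, 7, 9, 10, 11, 12, 16, 21, 25, 26, 27, 28, 30, 33, 34, 36}; the non-residues are the remaining 18 nonzero classes.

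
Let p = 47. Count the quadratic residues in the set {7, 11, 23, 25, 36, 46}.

3

(7/47) = +1 → QR.
(11/47) = -1 → non-residue.
(23/47) = -1 → non-residue.
(25/47) = +1 → QR.
(36/47) = +1 → QR.
(46/47) = -1 → non-residue.
Total quadratic residues among the 6: 3.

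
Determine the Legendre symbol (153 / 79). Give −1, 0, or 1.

First reduce: 153 ≡ 74 (mod 79).
Pull out 2: since 79 ≡ 7 (mod 8), (2/79) = +1.
Reciprocity: 37 ≡ 1 and 79 ≡ 3 (mod 4), so (37/79) = +(79/37).
Reduce top mod 37: now compute (5/37).
Reciprocity: 5 ≡ 1 and 37 ≡ 1 (mod 4), so (5/37) = +(37/5).
Reduce top mod 5: now compute (2/5).
Pull out 2: since 5 ≡ 5 (mod 8), (2/5) = -1.
Reached (1/5) = 1. Collecting the sign flips along the way, the symbol is -1.

-1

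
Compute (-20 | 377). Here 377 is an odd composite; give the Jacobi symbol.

First reduce: -20 ≡ 357 (mod 377).
Reciprocity: 357 ≡ 1 and 377 ≡ 1 (mod 4), so (357/377) = +(377/357).
Reduce top mod 357: now compute (20/357).
Pull out 2^2: since 357 ≡ 5 (mod 8), (2/357) = -1, so (2/357)^2 = +1.
Reciprocity: 5 ≡ 1 and 357 ≡ 1 (mod 4), so (5/357) = +(357/5).
Reduce top mod 5: now compute (2/5).
Pull out 2: since 5 ≡ 5 (mod 8), (2/5) = -1.
Reached (1/5) = 1. Collecting the sign flips along the way, the symbol is -1.

-1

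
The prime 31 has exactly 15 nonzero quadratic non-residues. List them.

3, 6, 11, 12, 13, 15, 17, 21, 22, 23, 24, 26, 27, 29, 30

Square k = 1,…,15 (k and 31−k give the same square):
1²=1, 2²=4, 3²=9, 4²=16, 5²=25, 6²≡5, 7²≡18, 8²≡2, 9²≡19, 10²≡7, 11²≡28, 12²≡20, 13²≡14, 14²≡10, 15²≡8 (mod 31).
The residues are {1, 2, 4, 5, 7, 8, 9, 10, 14, 16, 18, 19, 20, 25, 28}; the non-residues are the remaining 15 nonzero classes.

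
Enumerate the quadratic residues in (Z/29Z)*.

Square k = 1,…,14 (k and 29−k give the same square):
1²=1, 2²=4, 3²=9, 4²=16, 5²=25, 6²≡7, 7²≡20, 8²≡6, 9²≡23, 10²≡13, 11²≡5, 12²≡28, 13²≡24, 14²≡22 (mod 29).
So the quadratic residues mod 29 are {1, 4, 5, 6, 7, 9, 13, 16, 20, 22, 23, 24, 25, 28}.

1 4 5 6 7 9 13 16 20 22 23 24 25 28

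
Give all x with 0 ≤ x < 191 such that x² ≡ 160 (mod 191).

55, 136

Since 191 ≡ 3 (mod 4), a square root of 160 is 160^((191+1)/4) = 160^48 mod 191.
Repeated squaring: 160^2≡6, 160^4≡36, 160^8≡150, 160^16≡153, 160^32≡107 (mod 191).
160^48 = 160^(32+16) ≡ 136 (mod 191).
Check: 136² = 18496 ≡ 160 (mod 191). The two roots are 55 and 136.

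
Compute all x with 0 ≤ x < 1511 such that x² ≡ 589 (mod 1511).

714, 797

Since 1511 ≡ 3 (mod 4), a square root of 589 is 589^((1511+1)/4) = 589^378 mod 1511.
Repeated squaring: 589^2≡902, 589^4≡686, 589^8≡675, 589^16≡814, 589^32≡778, 589^64≡884, 589^128≡269, 589^256≡1344 (mod 1511).
589^378 = 589^(256+64+32+16+8+2) ≡ 714 (mod 1511).
Check: 714² = 509796 ≡ 589 (mod 1511). The two roots are 714 and 797.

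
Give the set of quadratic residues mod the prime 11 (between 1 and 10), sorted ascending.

1,3,4,5,9

Square k = 1,…,5 (k and 11−k give the same square):
1²=1, 2²=4, 3²=9, 4²≡5, 5²≡3 (mod 11).
So the quadratic residues mod 11 are {1, 3, 4, 5, 9}.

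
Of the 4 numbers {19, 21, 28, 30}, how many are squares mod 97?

0

(19/97) = -1 → non-residue.
(21/97) = -1 → non-residue.
(28/97) = -1 → non-residue.
(30/97) = -1 → non-residue.
Total quadratic residues among the 4: 0.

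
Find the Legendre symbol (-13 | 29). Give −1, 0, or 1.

Euler's criterion: (-13/29) ≡ 16^14 (mod 29).
16^2 ≡ 24 (mod 29)
16^4 ≡ 25 (mod 29)
16^8 ≡ 16 (mod 29)
16^14 = 16^(8+4+2) ≡ 1 (mod 29).
Result is 1, so (-13/29) = 1.

1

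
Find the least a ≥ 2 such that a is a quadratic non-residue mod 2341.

(2/2341) = −1, so 2 is the smallest positive non-residue mod 2341.

2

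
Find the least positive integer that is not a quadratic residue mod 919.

(2/919) = +1, so 2 is a residue.
(3/919) = −1, so 3 is the smallest positive non-residue mod 919.

3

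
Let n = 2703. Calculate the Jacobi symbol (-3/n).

0

First reduce: -3 ≡ 2700 (mod 2703).
Pull out 2^2: since 2703 ≡ 7 (mod 8), (2/2703) = +1, so (2/2703)^2 = +1.
Reciprocity: 675 ≡ 3 and 2703 ≡ 3 (mod 4), so (675/2703) = −(2703/675).
Reduce top mod 675: now compute (3/675).
Reciprocity: 3 ≡ 3 and 675 ≡ 3 (mod 4), so (3/675) = −(675/3).
Reduce top mod 3: now compute (0/3).
Top reduces to 0: gcd > 1, so the symbol is 0.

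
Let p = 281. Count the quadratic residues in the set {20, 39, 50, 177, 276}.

(20/281) = +1 → QR.
(39/281) = +1 → QR.
(50/281) = +1 → QR.
(177/281) = -1 → non-residue.
(276/281) = +1 → QR.
Total quadratic residues among the 5: 4.

4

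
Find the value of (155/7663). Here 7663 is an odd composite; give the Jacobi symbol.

-1

Reciprocity: 155 ≡ 3 and 7663 ≡ 3 (mod 4), so (155/7663) = −(7663/155).
Reduce top mod 155: now compute (68/155).
Pull out 2^2: since 155 ≡ 3 (mod 8), (2/155) = -1, so (2/155)^2 = +1.
Reciprocity: 17 ≡ 1 and 155 ≡ 3 (mod 4), so (17/155) = +(155/17).
Reduce top mod 17: now compute (2/17).
Pull out 2: since 17 ≡ 1 (mod 8), (2/17) = +1.
Reached (1/17) = 1. Collecting the sign flips along the way, the symbol is -1.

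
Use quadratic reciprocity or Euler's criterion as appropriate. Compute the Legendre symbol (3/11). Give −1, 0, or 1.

1

Reciprocity: 3 ≡ 3 and 11 ≡ 3 (mod 4), so (3/11) = −(11/3).
Reduce top mod 3: now compute (2/3).
Pull out 2: since 3 ≡ 3 (mod 8), (2/3) = -1.
Reached (1/3) = 1. Collecting the sign flips along the way, the symbol is +1.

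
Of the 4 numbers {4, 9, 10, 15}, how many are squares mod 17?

(4/17) = +1 → QR.
(9/17) = +1 → QR.
(10/17) = -1 → non-residue.
(15/17) = +1 → QR.
Total quadratic residues among the 4: 3.

3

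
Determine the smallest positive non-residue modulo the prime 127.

(2/127) = +1, so 2 is a residue.
(3/127) = −1, so 3 is the smallest positive non-residue mod 127.

3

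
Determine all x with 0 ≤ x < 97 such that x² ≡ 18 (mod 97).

42, 55

97 ≡ 1 (mod 4), so we find a root by search.
Trying successive values, 42² = 1764 ≡ 18 (mod 97). The other root is 97 − 42 = 55.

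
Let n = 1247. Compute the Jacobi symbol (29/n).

Reciprocity: 29 ≡ 1 and 1247 ≡ 3 (mod 4), so (29/1247) = +(1247/29).
Reduce top mod 29: now compute (0/29).
Top reduces to 0: gcd > 1, so the symbol is 0.

0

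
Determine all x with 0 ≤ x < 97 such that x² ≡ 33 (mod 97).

97 ≡ 1 (mod 4), so we find a root by search.
Trying successive values, 18² = 324 ≡ 33 (mod 97). The other root is 97 − 18 = 79.

18, 79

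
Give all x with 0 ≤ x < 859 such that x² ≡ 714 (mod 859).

109, 750

Since 859 ≡ 3 (mod 4), a square root of 714 is 714^((859+1)/4) = 714^215 mod 859.
Repeated squaring: 714^2≡409, 714^4≡635, 714^8≡354, 714^16≡761, 714^32≡155, 714^64≡832, 714^128≡729 (mod 859).
714^215 = 714^(128+64+16+4+2+1) ≡ 750 (mod 859).
Check: 750² = 562500 ≡ 714 (mod 859). The two roots are 109 and 750.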